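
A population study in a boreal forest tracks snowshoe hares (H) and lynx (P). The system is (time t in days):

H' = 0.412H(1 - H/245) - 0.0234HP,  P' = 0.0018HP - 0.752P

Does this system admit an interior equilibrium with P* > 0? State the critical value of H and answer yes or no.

Threshold H = 418; K < 418, so no, the predator goes extinct.

The predator equation gives dP/dt > 0 only when H > 0.752/0.0018 = 418.
Without the predator, H → K = 245. Since 245 < 418, the predator cannot invade.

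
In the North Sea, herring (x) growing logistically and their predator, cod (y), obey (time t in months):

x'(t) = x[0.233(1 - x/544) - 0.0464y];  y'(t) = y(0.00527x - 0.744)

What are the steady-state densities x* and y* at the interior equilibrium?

From dy/dt = 0 with y > 0: 0.00527x* = 0.744, so x* = 141.
Substitute into dx/dt = 0: 0.233(1 - 141/544) = 0.0464y*.
The bracket is 0.74, giving y* = 0.173/0.0464 = 3.72.

x* ≈ 141, y* ≈ 3.72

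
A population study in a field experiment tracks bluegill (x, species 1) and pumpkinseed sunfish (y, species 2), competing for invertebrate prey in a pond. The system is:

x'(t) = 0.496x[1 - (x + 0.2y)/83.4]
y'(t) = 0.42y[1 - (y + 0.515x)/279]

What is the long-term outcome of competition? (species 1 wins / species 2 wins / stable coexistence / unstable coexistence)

stable coexistence

Compare the nullcline intercepts: K1/α12 = 83.4/0.2 = 417 > K2 = 279; K2/α21 = 279/0.515 = 542 > K1 = 83.4.
Since both inequalities hold, each species can invade when rare, so the interior equilibrium is stable.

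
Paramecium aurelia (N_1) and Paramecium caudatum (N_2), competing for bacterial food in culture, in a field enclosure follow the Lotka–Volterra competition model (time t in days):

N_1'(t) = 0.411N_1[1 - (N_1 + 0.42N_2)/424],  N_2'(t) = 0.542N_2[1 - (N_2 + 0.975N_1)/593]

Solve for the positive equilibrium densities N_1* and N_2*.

Setting both brackets to zero gives the nullclines N_1 + 0.42N_2 = 424 and 0.975N_1 + N_2 = 593.
Substituting N_2 = 593 - 0.975N_1 into the first: N_1(1 - 0.42·0.975) = 424 - 0.42·593.
So N_1* = 175/0.591 = 296, and then N_2* = 593 - 0.975·296 = 304.

N_1* ≈ 296, N_2* ≈ 304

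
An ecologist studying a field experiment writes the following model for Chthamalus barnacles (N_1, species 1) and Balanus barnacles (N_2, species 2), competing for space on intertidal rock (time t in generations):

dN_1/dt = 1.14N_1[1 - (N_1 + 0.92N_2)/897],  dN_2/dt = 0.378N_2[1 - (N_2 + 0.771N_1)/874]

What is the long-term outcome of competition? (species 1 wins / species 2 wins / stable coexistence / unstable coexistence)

Compare the nullcline intercepts: K1/α12 = 897/0.92 = 975 > K2 = 874; K2/α21 = 874/0.771 = 1130 > K1 = 897.
Since both inequalities hold, each species can invade when rare, so the interior equilibrium is stable.

stable coexistence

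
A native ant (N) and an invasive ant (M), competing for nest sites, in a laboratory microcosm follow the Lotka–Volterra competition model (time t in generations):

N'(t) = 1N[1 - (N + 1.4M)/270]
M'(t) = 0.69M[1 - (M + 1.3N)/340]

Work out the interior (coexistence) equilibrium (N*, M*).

N* ≈ 251, M* ≈ 13.4

Setting both brackets to zero gives the nullclines N + 1.4M = 270 and 1.3N + M = 340.
Substituting M = 340 - 1.3N into the first: N(1 - 1.4·1.3) = 270 - 1.4·340.
So N* = -206/-0.82 = 251, and then M* = 340 - 1.3·251 = 13.4.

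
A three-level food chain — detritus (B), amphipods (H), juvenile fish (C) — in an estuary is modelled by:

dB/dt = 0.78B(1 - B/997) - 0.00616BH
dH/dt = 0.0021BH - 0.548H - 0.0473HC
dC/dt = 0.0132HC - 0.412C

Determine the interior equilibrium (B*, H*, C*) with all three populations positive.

B* ≈ 751, H* ≈ 31.2, C* ≈ 21.8

From dC/dt = 0: 0.0132H* = 0.412, so H* = 31.2.
From dB/dt = 0: 0.78(1 - B*/997) = 0.00616·31.2, giving B* = 997·(1 - 0.246) = 751.
From dH/dt = 0: 0.0021·751 - 0.548 = 0.0473C*, so C* = 1.03/0.0473 = 21.8.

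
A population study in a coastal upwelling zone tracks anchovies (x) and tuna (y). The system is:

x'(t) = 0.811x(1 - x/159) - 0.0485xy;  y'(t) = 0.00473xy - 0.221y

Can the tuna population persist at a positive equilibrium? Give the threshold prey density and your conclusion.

Threshold x = 46.7; K > 46.7, so yes, the predator persists.

The predator equation gives dy/dt > 0 only when x > 0.221/0.00473 = 46.7.
Without the predator, x → K = 159. Since 159 > 46.7, the predator can invade and persist.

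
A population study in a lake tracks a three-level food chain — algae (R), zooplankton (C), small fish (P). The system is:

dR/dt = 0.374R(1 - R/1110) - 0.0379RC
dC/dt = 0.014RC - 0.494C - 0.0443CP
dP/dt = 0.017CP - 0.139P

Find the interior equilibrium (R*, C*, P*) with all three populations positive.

R* ≈ 190, C* ≈ 8.18, P* ≈ 49

From dP/dt = 0: 0.017C* = 0.139, so C* = 8.18.
From dR/dt = 0: 0.374(1 - R*/1110) = 0.0379·8.18, giving R* = 1110·(1 - 0.829) = 190.
From dC/dt = 0: 0.014·190 - 0.494 = 0.0443P*, so P* = 2.17/0.0443 = 49.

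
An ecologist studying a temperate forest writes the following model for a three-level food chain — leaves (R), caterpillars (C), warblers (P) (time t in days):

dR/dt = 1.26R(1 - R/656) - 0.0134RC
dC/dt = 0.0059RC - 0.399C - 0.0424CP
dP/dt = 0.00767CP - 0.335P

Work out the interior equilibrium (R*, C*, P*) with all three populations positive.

R* ≈ 351, C* ≈ 43.7, P* ≈ 39.5

From dP/dt = 0: 0.00767C* = 0.335, so C* = 43.7.
From dR/dt = 0: 1.26(1 - R*/656) = 0.0134·43.7, giving R* = 656·(1 - 0.464) = 351.
From dC/dt = 0: 0.0059·351 - 0.399 = 0.0424P*, so P* = 1.67/0.0424 = 39.5.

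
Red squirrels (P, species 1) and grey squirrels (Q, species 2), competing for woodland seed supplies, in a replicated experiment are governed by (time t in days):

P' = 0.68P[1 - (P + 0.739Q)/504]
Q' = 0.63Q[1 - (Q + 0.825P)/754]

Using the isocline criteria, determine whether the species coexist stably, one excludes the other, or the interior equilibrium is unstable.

species 2 excludes species 1

Compare the nullcline intercepts: K1/α12 = 504/0.739 = 682 < K2 = 754; K2/α21 = 754/0.825 = 914 > K1 = 504.
Since the inequalities point opposite ways, species 2 can invade but species 1 cannot.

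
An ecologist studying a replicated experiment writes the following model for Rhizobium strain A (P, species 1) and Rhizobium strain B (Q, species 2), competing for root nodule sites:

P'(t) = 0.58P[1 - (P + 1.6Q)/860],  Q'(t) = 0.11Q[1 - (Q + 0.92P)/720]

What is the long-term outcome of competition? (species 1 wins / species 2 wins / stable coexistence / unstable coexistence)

Compare the nullcline intercepts: K1/α12 = 860/1.6 = 538 < K2 = 720; K2/α21 = 720/0.92 = 783 < K1 = 860.
Since both are reversed, neither can invade when rare; the interior point is a saddle.

unstable coexistence (outcome depends on initial conditions)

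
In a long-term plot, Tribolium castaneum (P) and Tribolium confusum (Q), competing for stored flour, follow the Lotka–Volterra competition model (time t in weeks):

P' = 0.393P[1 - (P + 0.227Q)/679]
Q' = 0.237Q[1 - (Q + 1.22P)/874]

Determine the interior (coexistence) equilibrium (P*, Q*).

P* ≈ 665, Q* ≈ 63.1

Setting both brackets to zero gives the nullclines P + 0.227Q = 679 and 1.22P + Q = 874.
Substituting Q = 874 - 1.22P into the first: P(1 - 0.227·1.22) = 679 - 0.227·874.
So P* = 481/0.723 = 665, and then Q* = 874 - 1.22·665 = 63.1.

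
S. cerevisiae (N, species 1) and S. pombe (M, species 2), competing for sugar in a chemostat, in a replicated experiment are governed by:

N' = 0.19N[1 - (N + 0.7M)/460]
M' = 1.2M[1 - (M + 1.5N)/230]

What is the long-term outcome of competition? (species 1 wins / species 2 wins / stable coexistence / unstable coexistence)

species 1 excludes species 2

Compare the nullcline intercepts: K1/α12 = 460/0.7 = 657 > K2 = 230; K2/α21 = 230/1.5 = 153 < K1 = 460.
Since the inequalities point opposite ways, species 1 can invade but species 2 cannot.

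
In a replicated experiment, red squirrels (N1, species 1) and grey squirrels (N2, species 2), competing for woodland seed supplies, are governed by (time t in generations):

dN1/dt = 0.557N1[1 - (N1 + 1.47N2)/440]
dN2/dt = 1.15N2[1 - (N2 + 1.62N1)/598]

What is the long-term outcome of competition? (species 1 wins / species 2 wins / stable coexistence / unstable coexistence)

Compare the nullcline intercepts: K1/α12 = 440/1.47 = 299 < K2 = 598; K2/α21 = 598/1.62 = 369 < K1 = 440.
Since both are reversed, neither can invade when rare; the interior point is a saddle.

unstable coexistence (outcome depends on initial conditions)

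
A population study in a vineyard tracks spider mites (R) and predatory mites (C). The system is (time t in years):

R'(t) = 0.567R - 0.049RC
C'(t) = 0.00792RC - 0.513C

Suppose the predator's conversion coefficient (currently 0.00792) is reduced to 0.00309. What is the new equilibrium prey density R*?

At the interior fixed point, setting dC/dt = 0 with C > 0 fixes R* = (predator death rate)/(RC coefficient) — independent of the other coefficients.
With the change, R* = 0.513/0.00309 = 166; it rises from 64.8.

R* ≈ 166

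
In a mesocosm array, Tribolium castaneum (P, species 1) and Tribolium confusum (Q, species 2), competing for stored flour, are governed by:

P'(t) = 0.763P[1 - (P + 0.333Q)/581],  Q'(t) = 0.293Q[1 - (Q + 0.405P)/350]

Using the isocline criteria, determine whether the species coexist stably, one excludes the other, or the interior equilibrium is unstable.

stable coexistence

Compare the nullcline intercepts: K1/α12 = 581/0.333 = 1740 > K2 = 350; K2/α21 = 350/0.405 = 864 > K1 = 581.
Since both inequalities hold, each species can invade when rare, so the interior equilibrium is stable.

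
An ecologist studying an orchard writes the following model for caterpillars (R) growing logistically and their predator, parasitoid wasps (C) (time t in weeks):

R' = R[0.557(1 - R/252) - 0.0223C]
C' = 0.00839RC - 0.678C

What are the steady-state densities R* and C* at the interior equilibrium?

R* ≈ 80.8, C* ≈ 17

From dC/dt = 0 with C > 0: 0.00839R* = 0.678, so R* = 80.8.
Substitute into dR/dt = 0: 0.557(1 - 80.8/252) = 0.0223C*.
The bracket is 0.679, giving C* = 0.378/0.0223 = 17.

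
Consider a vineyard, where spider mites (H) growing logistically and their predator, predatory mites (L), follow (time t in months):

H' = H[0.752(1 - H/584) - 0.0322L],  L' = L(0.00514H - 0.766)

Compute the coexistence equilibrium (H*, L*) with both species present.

H* ≈ 149, L* ≈ 17.4

From dL/dt = 0 with L > 0: 0.00514H* = 0.766, so H* = 149.
Substitute into dH/dt = 0: 0.752(1 - 149/584) = 0.0322L*.
The bracket is 0.745, giving L* = 0.56/0.0322 = 17.4.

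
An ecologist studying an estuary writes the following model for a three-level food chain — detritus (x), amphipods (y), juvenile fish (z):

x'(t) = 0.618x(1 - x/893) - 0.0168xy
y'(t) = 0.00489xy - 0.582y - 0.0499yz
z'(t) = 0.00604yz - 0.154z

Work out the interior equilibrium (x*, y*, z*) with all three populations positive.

From dz/dt = 0: 0.00604y* = 0.154, so y* = 25.5.
From dx/dt = 0: 0.618(1 - x*/893) = 0.0168·25.5, giving x* = 893·(1 - 0.693) = 274.
From dy/dt = 0: 0.00489·274 - 0.582 = 0.0499z*, so z* = 0.758/0.0499 = 15.2.

x* ≈ 274, y* ≈ 25.5, z* ≈ 15.2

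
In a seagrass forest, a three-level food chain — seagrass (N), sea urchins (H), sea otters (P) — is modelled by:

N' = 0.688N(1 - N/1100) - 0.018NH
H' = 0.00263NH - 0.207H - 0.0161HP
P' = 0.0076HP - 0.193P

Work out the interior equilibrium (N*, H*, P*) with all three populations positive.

N* ≈ 369, H* ≈ 25.4, P* ≈ 47.4

From dP/dt = 0: 0.0076H* = 0.193, so H* = 25.4.
From dN/dt = 0: 0.688(1 - N*/1100) = 0.018·25.4, giving N* = 1100·(1 - 0.664) = 369.
From dH/dt = 0: 0.00263·369 - 0.207 = 0.0161P*, so P* = 0.764/0.0161 = 47.4.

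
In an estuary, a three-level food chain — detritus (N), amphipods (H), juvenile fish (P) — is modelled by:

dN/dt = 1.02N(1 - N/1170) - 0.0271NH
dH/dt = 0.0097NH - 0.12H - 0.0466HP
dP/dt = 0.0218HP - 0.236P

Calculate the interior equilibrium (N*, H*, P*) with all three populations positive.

N* ≈ 833, H* ≈ 10.8, P* ≈ 171

From dP/dt = 0: 0.0218H* = 0.236, so H* = 10.8.
From dN/dt = 0: 1.02(1 - N*/1170) = 0.0271·10.8, giving N* = 1170·(1 - 0.288) = 833.
From dH/dt = 0: 0.0097·833 - 0.12 = 0.0466P*, so P* = 7.96/0.0466 = 171.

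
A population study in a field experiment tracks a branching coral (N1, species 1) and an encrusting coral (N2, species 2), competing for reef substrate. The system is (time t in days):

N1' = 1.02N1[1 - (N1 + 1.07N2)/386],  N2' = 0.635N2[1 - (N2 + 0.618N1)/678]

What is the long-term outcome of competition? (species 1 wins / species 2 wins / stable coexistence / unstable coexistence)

Compare the nullcline intercepts: K1/α12 = 386/1.07 = 361 < K2 = 678; K2/α21 = 678/0.618 = 1100 > K1 = 386.
Since the inequalities point opposite ways, species 2 can invade but species 1 cannot.

species 2 excludes species 1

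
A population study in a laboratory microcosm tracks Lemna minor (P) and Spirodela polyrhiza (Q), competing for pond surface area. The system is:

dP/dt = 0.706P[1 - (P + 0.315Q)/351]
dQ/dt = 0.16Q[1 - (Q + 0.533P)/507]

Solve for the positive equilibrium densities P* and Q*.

Setting both brackets to zero gives the nullclines P + 0.315Q = 351 and 0.533P + Q = 507.
Substituting Q = 507 - 0.533P into the first: P(1 - 0.315·0.533) = 351 - 0.315·507.
So P* = 191/0.832 = 230, and then Q* = 507 - 0.533·230 = 384.

P* ≈ 230, Q* ≈ 384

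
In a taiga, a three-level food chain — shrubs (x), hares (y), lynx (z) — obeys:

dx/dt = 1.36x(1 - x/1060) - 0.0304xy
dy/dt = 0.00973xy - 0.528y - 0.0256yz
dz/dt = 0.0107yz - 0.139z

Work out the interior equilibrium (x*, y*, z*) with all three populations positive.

From dz/dt = 0: 0.0107y* = 0.139, so y* = 13.
From dx/dt = 0: 1.36(1 - x*/1060) = 0.0304·13, giving x* = 1060·(1 - 0.29) = 752.
From dy/dt = 0: 0.00973·752 - 0.528 = 0.0256z*, so z* = 6.79/0.0256 = 265.

x* ≈ 752, y* ≈ 13, z* ≈ 265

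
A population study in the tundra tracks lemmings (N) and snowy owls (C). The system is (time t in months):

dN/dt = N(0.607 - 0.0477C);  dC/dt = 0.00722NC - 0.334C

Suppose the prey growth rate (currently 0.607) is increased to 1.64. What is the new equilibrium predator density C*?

C* ≈ 34.4

At the interior fixed point, setting dN/dt = 0 with N > 0 fixes C* = (prey growth rate)/(NC coefficient) — independent of the other coefficients.
With the change, C* = 1.64/0.0477 = 34.4; it rises from 12.7.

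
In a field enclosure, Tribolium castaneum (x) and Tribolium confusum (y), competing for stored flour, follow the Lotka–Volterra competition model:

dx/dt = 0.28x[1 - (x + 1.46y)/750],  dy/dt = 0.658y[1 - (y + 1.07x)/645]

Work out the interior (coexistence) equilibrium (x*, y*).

Setting both brackets to zero gives the nullclines x + 1.46y = 750 and 1.07x + y = 645.
Substituting y = 645 - 1.07x into the first: x(1 - 1.46·1.07) = 750 - 1.46·645.
So x* = -192/-0.562 = 341, and then y* = 645 - 1.07·341 = 280.

x* ≈ 341, y* ≈ 280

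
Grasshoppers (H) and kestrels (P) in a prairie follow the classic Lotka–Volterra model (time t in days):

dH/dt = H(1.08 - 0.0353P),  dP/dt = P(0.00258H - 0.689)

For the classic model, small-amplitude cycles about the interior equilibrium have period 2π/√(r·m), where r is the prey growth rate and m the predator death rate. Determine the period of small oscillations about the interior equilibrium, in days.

T ≈ 7.28 days

Here r = 1.08 and m = 0.689, so r·m = 0.744.
ω = √0.744 = 0.863 per day, hence T = 2π/ω ≈ 7.28 days.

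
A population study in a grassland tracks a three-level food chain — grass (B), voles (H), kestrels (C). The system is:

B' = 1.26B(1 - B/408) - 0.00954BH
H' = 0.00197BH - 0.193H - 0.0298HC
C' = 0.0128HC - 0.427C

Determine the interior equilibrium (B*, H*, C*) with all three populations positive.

From dC/dt = 0: 0.0128H* = 0.427, so H* = 33.4.
From dB/dt = 0: 1.26(1 - B*/408) = 0.00954·33.4, giving B* = 408·(1 - 0.253) = 305.
From dH/dt = 0: 0.00197·305 - 0.193 = 0.0298C*, so C* = 0.408/0.0298 = 13.7.

B* ≈ 305, H* ≈ 33.4, C* ≈ 13.7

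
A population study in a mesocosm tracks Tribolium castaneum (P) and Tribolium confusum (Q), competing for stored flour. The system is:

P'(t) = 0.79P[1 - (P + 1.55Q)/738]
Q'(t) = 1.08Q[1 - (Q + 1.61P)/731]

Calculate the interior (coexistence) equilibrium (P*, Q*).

Setting both brackets to zero gives the nullclines P + 1.55Q = 738 and 1.61P + Q = 731.
Substituting Q = 731 - 1.61P into the first: P(1 - 1.55·1.61) = 738 - 1.55·731.
So P* = -395/-1.5 = 264, and then Q* = 731 - 1.61·264 = 306.

P* ≈ 264, Q* ≈ 306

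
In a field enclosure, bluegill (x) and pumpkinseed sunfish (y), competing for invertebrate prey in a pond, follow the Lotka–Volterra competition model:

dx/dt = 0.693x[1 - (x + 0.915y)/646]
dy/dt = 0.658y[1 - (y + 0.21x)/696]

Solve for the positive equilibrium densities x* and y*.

x* ≈ 11.3, y* ≈ 694

Setting both brackets to zero gives the nullclines x + 0.915y = 646 and 0.21x + y = 696.
Substituting y = 696 - 0.21x into the first: x(1 - 0.915·0.21) = 646 - 0.915·696.
So x* = 9.16/0.808 = 11.3, and then y* = 696 - 0.21·11.3 = 694.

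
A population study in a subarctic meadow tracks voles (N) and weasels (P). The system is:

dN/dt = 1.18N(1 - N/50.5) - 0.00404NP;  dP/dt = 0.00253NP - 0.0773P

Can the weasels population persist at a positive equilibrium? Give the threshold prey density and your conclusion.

Threshold N = 30.6; K > 30.6, so yes, the predator persists.

The predator equation gives dP/dt > 0 only when N > 0.0773/0.00253 = 30.6.
Without the predator, N → K = 50.5. Since 50.5 > 30.6, the predator can invade and persist.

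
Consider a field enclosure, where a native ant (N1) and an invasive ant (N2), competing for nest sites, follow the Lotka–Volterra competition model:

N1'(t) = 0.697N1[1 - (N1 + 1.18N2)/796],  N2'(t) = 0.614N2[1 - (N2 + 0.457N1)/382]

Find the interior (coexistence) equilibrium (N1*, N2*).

N1* ≈ 749, N2* ≈ 39.6

Setting both brackets to zero gives the nullclines N1 + 1.18N2 = 796 and 0.457N1 + N2 = 382.
Substituting N2 = 382 - 0.457N1 into the first: N1(1 - 1.18·0.457) = 796 - 1.18·382.
So N1* = 345/0.461 = 749, and then N2* = 382 - 0.457·749 = 39.6.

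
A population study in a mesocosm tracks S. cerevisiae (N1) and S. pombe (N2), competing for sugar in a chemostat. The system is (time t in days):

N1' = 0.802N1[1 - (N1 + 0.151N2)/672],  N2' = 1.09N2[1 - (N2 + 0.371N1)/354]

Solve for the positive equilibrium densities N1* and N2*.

Setting both brackets to zero gives the nullclines N1 + 0.151N2 = 672 and 0.371N1 + N2 = 354.
Substituting N2 = 354 - 0.371N1 into the first: N1(1 - 0.151·0.371) = 672 - 0.151·354.
So N1* = 619/0.944 = 655, and then N2* = 354 - 0.371·655 = 111.

N1* ≈ 655, N2* ≈ 111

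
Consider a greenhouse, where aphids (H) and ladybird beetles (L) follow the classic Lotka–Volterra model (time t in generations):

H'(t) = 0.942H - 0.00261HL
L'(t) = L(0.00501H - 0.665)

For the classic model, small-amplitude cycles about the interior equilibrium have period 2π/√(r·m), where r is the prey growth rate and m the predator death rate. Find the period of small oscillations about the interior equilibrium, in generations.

Here r = 0.942 and m = 0.665, so r·m = 0.626.
ω = √0.626 = 0.791 per generation, hence T = 2π/ω ≈ 7.94 generations.

T ≈ 7.94 generations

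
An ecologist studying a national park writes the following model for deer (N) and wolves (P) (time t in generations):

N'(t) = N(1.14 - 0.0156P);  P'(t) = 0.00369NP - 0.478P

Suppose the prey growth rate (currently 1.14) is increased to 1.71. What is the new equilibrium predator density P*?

P* ≈ 110

At the interior fixed point, setting dN/dt = 0 with N > 0 fixes P* = (prey growth rate)/(NP coefficient) — independent of the other coefficients.
With the change, P* = 1.71/0.0156 = 110; it rises from 73.1.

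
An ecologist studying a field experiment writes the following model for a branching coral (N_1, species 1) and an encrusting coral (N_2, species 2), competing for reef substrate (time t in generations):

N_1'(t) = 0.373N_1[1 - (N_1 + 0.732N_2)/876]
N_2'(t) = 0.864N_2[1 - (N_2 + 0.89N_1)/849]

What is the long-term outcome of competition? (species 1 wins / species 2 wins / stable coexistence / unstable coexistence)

stable coexistence

Compare the nullcline intercepts: K1/α12 = 876/0.732 = 1200 > K2 = 849; K2/α21 = 849/0.89 = 954 > K1 = 876.
Since both inequalities hold, each species can invade when rare, so the interior equilibrium is stable.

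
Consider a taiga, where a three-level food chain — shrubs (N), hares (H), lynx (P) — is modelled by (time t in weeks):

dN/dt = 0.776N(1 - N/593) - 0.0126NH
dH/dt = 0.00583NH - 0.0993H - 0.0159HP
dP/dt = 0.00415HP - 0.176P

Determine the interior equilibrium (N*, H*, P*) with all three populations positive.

N* ≈ 185, H* ≈ 42.4, P* ≈ 61.5

From dP/dt = 0: 0.00415H* = 0.176, so H* = 42.4.
From dN/dt = 0: 0.776(1 - N*/593) = 0.0126·42.4, giving N* = 593·(1 - 0.689) = 185.
From dH/dt = 0: 0.00583·185 - 0.0993 = 0.0159P*, so P* = 0.977/0.0159 = 61.5.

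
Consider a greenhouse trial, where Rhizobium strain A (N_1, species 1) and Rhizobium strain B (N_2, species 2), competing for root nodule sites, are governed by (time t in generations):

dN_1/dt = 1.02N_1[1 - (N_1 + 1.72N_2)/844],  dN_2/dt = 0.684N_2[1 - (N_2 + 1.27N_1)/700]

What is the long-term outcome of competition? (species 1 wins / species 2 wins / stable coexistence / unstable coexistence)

Compare the nullcline intercepts: K1/α12 = 844/1.72 = 491 < K2 = 700; K2/α21 = 700/1.27 = 551 < K1 = 844.
Since both are reversed, neither can invade when rare; the interior point is a saddle.

unstable coexistence (outcome depends on initial conditions)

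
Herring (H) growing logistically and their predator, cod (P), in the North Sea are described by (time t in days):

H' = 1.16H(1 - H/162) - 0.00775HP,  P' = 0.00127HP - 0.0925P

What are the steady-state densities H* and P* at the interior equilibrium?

From dP/dt = 0 with P > 0: 0.00127H* = 0.0925, so H* = 72.8.
Substitute into dH/dt = 0: 1.16(1 - 72.8/162) = 0.00775P*.
The bracket is 0.55, giving P* = 0.638/0.00775 = 82.4.

H* ≈ 72.8, P* ≈ 82.4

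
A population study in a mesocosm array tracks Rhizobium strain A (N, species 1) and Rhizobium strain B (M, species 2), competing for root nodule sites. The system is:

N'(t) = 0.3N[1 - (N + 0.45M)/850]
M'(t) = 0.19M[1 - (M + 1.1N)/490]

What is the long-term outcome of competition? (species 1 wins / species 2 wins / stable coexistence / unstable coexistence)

species 1 excludes species 2

Compare the nullcline intercepts: K1/α12 = 850/0.45 = 1890 > K2 = 490; K2/α21 = 490/1.1 = 445 < K1 = 850.
Since the inequalities point opposite ways, species 1 can invade but species 2 cannot.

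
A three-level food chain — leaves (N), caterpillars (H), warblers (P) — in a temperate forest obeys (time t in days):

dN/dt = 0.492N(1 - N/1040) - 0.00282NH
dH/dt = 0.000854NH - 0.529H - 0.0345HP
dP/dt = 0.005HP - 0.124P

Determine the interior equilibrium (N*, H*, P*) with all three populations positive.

From dP/dt = 0: 0.005H* = 0.124, so H* = 24.8.
From dN/dt = 0: 0.492(1 - N*/1040) = 0.00282·24.8, giving N* = 1040·(1 - 0.142) = 892.
From dH/dt = 0: 0.000854·892 - 0.529 = 0.0345P*, so P* = 0.233/0.0345 = 6.75.

N* ≈ 892, H* ≈ 24.8, P* ≈ 6.75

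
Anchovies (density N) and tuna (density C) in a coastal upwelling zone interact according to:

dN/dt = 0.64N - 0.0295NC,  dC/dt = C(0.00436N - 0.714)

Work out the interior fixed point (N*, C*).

Set dC/dt = 0 with C > 0: 0.00436N - 0.714 = 0, so N* = 0.714/0.00436 = 164.
Set dN/dt = 0 with N > 0: 0.64 - 0.0295C = 0, so C* = 0.64/0.0295 = 21.7.

N* ≈ 164, C* ≈ 21.7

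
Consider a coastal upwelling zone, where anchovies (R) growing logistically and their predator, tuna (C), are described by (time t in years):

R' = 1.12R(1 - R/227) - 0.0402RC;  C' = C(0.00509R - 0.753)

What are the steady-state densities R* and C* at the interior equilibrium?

R* ≈ 148, C* ≈ 9.7

From dC/dt = 0 with C > 0: 0.00509R* = 0.753, so R* = 148.
Substitute into dR/dt = 0: 1.12(1 - 148/227) = 0.0402C*.
The bracket is 0.348, giving C* = 0.39/0.0402 = 9.7.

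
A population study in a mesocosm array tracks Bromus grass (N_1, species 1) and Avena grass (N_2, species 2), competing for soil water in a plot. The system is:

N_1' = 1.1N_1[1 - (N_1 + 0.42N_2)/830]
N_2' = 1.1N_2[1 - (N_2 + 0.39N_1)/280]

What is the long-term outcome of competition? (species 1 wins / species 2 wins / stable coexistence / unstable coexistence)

species 1 excludes species 2

Compare the nullcline intercepts: K1/α12 = 830/0.42 = 1980 > K2 = 280; K2/α21 = 280/0.39 = 718 < K1 = 830.
Since the inequalities point opposite ways, species 1 can invade but species 2 cannot.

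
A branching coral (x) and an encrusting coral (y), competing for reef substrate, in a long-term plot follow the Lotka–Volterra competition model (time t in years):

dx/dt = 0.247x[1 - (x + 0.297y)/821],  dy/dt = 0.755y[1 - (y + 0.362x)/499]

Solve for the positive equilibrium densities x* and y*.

x* ≈ 754, y* ≈ 226

Setting both brackets to zero gives the nullclines x + 0.297y = 821 and 0.362x + y = 499.
Substituting y = 499 - 0.362x into the first: x(1 - 0.297·0.362) = 821 - 0.297·499.
So x* = 673/0.892 = 754, and then y* = 499 - 0.362·754 = 226.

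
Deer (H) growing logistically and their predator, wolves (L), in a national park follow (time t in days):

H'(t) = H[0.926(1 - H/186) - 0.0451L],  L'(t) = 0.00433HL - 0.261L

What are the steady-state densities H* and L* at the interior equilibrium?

From dL/dt = 0 with L > 0: 0.00433H* = 0.261, so H* = 60.3.
Substitute into dH/dt = 0: 0.926(1 - 60.3/186) = 0.0451L*.
The bracket is 0.676, giving L* = 0.626/0.0451 = 13.9.

H* ≈ 60.3, L* ≈ 13.9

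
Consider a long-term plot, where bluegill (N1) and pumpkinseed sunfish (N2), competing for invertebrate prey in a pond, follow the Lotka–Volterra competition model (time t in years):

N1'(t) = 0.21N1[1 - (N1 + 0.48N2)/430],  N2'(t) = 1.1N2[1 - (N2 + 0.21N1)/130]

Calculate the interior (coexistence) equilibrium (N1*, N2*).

N1* ≈ 409, N2* ≈ 44.2

Setting both brackets to zero gives the nullclines N1 + 0.48N2 = 430 and 0.21N1 + N2 = 130.
Substituting N2 = 130 - 0.21N1 into the first: N1(1 - 0.48·0.21) = 430 - 0.48·130.
So N1* = 368/0.899 = 409, and then N2* = 130 - 0.21·409 = 44.2.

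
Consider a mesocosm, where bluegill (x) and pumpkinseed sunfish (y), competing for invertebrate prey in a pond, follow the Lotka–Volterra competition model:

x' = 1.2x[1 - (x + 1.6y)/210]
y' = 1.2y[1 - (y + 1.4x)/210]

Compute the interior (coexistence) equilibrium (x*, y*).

Setting both brackets to zero gives the nullclines x + 1.6y = 210 and 1.4x + y = 210.
Substituting y = 210 - 1.4x into the first: x(1 - 1.6·1.4) = 210 - 1.6·210.
So x* = -126/-1.24 = 102, and then y* = 210 - 1.4·102 = 67.7.

x* ≈ 102, y* ≈ 67.7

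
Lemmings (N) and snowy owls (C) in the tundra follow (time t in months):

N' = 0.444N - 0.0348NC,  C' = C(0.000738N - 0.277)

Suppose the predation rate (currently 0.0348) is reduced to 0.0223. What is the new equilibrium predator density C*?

C* ≈ 19.9

At the interior fixed point, setting dN/dt = 0 with N > 0 fixes C* = (prey growth rate)/(NC coefficient) — independent of the other coefficients.
With the change, C* = 0.444/0.0223 = 19.9; it rises from 12.8.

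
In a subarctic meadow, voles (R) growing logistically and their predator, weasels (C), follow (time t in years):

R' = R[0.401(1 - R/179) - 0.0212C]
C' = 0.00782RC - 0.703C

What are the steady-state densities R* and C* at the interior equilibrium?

From dC/dt = 0 with C > 0: 0.00782R* = 0.703, so R* = 89.9.
Substitute into dR/dt = 0: 0.401(1 - 89.9/179) = 0.0212C*.
The bracket is 0.498, giving C* = 0.2/0.0212 = 9.42.

R* ≈ 89.9, C* ≈ 9.42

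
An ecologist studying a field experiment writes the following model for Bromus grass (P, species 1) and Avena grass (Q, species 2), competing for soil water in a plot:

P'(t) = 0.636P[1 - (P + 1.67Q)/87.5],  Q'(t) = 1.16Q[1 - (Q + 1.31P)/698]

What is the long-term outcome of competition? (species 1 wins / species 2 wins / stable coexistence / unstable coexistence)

species 2 excludes species 1

Compare the nullcline intercepts: K1/α12 = 87.5/1.67 = 52.4 < K2 = 698; K2/α21 = 698/1.31 = 533 > K1 = 87.5.
Since the inequalities point opposite ways, species 2 can invade but species 1 cannot.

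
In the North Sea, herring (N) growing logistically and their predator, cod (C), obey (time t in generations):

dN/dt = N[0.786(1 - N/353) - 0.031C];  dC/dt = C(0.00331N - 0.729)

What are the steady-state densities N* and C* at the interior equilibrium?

From dC/dt = 0 with C > 0: 0.00331N* = 0.729, so N* = 220.
Substitute into dN/dt = 0: 0.786(1 - 220/353) = 0.031C*.
The bracket is 0.376, giving C* = 0.296/0.031 = 9.54.

N* ≈ 220, C* ≈ 9.54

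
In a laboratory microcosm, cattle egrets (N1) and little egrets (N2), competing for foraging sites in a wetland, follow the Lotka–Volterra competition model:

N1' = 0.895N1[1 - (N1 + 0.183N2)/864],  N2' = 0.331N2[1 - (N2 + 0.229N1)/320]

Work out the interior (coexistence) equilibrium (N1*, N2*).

Setting both brackets to zero gives the nullclines N1 + 0.183N2 = 864 and 0.229N1 + N2 = 320.
Substituting N2 = 320 - 0.229N1 into the first: N1(1 - 0.183·0.229) = 864 - 0.183·320.
So N1* = 805/0.958 = 841, and then N2* = 320 - 0.229·841 = 127.

N1* ≈ 841, N2* ≈ 127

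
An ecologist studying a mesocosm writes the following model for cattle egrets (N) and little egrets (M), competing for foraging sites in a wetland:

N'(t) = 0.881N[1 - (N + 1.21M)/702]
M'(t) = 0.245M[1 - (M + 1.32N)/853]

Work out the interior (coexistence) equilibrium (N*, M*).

N* ≈ 553, M* ≈ 123

Setting both brackets to zero gives the nullclines N + 1.21M = 702 and 1.32N + M = 853.
Substituting M = 853 - 1.32N into the first: N(1 - 1.21·1.32) = 702 - 1.21·853.
So N* = -330/-0.597 = 553, and then M* = 853 - 1.32·553 = 123.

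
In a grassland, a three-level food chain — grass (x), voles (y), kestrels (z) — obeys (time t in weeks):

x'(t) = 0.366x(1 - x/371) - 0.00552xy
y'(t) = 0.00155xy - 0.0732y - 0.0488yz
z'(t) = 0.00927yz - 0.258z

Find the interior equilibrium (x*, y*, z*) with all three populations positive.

From dz/dt = 0: 0.00927y* = 0.258, so y* = 27.8.
From dx/dt = 0: 0.366(1 - x*/371) = 0.00552·27.8, giving x* = 371·(1 - 0.42) = 215.
From dy/dt = 0: 0.00155·215 - 0.0732 = 0.0488z*, so z* = 0.26/0.0488 = 5.34.

x* ≈ 215, y* ≈ 27.8, z* ≈ 5.34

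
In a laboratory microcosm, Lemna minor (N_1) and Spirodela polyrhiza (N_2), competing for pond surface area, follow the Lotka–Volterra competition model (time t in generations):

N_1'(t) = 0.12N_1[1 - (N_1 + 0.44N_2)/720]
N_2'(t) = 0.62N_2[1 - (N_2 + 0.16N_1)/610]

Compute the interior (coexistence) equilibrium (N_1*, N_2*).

Setting both brackets to zero gives the nullclines N_1 + 0.44N_2 = 720 and 0.16N_1 + N_2 = 610.
Substituting N_2 = 610 - 0.16N_1 into the first: N_1(1 - 0.44·0.16) = 720 - 0.44·610.
So N_1* = 452/0.93 = 486, and then N_2* = 610 - 0.16·486 = 532.

N_1* ≈ 486, N_2* ≈ 532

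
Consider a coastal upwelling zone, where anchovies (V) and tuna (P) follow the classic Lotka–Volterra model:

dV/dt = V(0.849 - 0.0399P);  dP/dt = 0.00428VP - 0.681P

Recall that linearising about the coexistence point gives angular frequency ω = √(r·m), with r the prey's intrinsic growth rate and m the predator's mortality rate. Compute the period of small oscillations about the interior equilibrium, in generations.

T ≈ 8.26 generations

Here r = 0.849 and m = 0.681, so r·m = 0.578.
ω = √0.578 = 0.76 per generation, hence T = 2π/ω ≈ 8.26 generations.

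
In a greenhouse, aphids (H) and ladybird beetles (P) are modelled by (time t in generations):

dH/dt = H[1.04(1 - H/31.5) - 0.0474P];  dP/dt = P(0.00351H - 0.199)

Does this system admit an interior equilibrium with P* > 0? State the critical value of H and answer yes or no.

The predator equation gives dP/dt > 0 only when H > 0.199/0.00351 = 56.7.
Without the predator, H → K = 31.5. Since 31.5 < 56.7, the predator cannot invade.

Threshold H = 56.7; K < 56.7, so no, the predator goes extinct.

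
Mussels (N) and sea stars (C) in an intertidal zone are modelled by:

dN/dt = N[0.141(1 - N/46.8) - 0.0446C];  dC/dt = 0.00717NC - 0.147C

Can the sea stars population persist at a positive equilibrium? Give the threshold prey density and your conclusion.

The predator equation gives dC/dt > 0 only when N > 0.147/0.00717 = 20.5.
Without the predator, N → K = 46.8. Since 46.8 > 20.5, the predator can invade and persist.

Threshold N = 20.5; K > 20.5, so yes, the predator persists.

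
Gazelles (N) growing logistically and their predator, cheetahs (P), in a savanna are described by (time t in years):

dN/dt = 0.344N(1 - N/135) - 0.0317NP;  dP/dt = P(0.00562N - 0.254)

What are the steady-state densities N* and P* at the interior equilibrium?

From dP/dt = 0 with P > 0: 0.00562N* = 0.254, so N* = 45.2.
Substitute into dN/dt = 0: 0.344(1 - 45.2/135) = 0.0317P*.
The bracket is 0.665, giving P* = 0.229/0.0317 = 7.22.

N* ≈ 45.2, P* ≈ 7.22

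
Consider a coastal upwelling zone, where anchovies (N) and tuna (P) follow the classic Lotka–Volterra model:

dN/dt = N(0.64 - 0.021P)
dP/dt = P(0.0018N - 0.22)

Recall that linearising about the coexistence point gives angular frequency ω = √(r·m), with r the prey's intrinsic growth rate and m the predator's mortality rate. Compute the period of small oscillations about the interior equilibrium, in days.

Here r = 0.64 and m = 0.22, so r·m = 0.141.
ω = √0.141 = 0.375 per day, hence T = 2π/ω ≈ 16.7 days.

T ≈ 16.7 days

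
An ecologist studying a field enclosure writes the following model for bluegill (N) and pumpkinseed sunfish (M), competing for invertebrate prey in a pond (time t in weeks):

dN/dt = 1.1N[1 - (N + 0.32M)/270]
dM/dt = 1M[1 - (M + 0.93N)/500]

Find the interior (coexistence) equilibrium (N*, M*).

N* ≈ 157, M* ≈ 354

Setting both brackets to zero gives the nullclines N + 0.32M = 270 and 0.93N + M = 500.
Substituting M = 500 - 0.93N into the first: N(1 - 0.32·0.93) = 270 - 0.32·500.
So N* = 110/0.702 = 157, and then M* = 500 - 0.93·157 = 354.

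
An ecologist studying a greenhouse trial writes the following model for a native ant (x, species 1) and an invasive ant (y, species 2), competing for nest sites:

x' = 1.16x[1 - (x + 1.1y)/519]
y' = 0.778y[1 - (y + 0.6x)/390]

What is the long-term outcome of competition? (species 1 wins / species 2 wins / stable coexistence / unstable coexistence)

stable coexistence

Compare the nullcline intercepts: K1/α12 = 519/1.1 = 472 > K2 = 390; K2/α21 = 390/0.6 = 650 > K1 = 519.
Since both inequalities hold, each species can invade when rare, so the interior equilibrium is stable.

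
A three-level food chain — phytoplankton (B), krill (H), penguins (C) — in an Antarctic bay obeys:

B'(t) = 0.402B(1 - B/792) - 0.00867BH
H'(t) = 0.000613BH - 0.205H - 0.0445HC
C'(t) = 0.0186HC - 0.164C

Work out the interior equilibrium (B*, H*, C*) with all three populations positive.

B* ≈ 641, H* ≈ 8.82, C* ≈ 4.23

From dC/dt = 0: 0.0186H* = 0.164, so H* = 8.82.
From dB/dt = 0: 0.402(1 - B*/792) = 0.00867·8.82, giving B* = 792·(1 - 0.19) = 641.
From dH/dt = 0: 0.000613·641 - 0.205 = 0.0445C*, so C* = 0.188/0.0445 = 4.23.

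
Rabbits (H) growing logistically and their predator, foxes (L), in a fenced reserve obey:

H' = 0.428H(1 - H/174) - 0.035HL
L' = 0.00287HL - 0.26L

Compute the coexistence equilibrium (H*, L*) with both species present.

From dL/dt = 0 with L > 0: 0.00287H* = 0.26, so H* = 90.6.
Substitute into dH/dt = 0: 0.428(1 - 90.6/174) = 0.035L*.
The bracket is 0.479, giving L* = 0.205/0.035 = 5.86.

H* ≈ 90.6, L* ≈ 5.86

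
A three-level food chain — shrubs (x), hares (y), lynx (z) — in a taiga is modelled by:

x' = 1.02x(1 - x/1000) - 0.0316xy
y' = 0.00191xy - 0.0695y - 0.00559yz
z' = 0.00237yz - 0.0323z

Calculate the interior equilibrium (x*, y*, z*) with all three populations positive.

From dz/dt = 0: 0.00237y* = 0.0323, so y* = 13.6.
From dx/dt = 0: 1.02(1 - x*/1000) = 0.0316·13.6, giving x* = 1000·(1 - 0.422) = 578.
From dy/dt = 0: 0.00191·578 - 0.0695 = 0.00559z*, so z* = 1.03/0.00559 = 185.

x* ≈ 578, y* ≈ 13.6, z* ≈ 185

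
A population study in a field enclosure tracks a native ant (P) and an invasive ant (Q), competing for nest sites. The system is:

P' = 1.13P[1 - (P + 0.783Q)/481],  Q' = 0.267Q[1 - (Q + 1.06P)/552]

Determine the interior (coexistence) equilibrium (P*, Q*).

P* ≈ 287, Q* ≈ 248

Setting both brackets to zero gives the nullclines P + 0.783Q = 481 and 1.06P + Q = 552.
Substituting Q = 552 - 1.06P into the first: P(1 - 0.783·1.06) = 481 - 0.783·552.
So P* = 48.8/0.17 = 287, and then Q* = 552 - 1.06·287 = 248.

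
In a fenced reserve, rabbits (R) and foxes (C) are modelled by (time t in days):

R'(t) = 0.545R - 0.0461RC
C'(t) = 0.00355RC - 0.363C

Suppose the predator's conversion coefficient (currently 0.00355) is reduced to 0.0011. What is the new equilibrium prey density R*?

R* ≈ 330

At the interior fixed point, setting dC/dt = 0 with C > 0 fixes R* = (predator death rate)/(RC coefficient) — independent of the other coefficients.
With the change, R* = 0.363/0.0011 = 330; it rises from 102.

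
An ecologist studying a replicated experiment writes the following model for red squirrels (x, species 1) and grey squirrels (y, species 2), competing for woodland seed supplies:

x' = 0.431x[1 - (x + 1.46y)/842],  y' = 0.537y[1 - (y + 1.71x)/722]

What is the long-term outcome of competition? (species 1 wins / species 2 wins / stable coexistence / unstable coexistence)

unstable coexistence (outcome depends on initial conditions)

Compare the nullcline intercepts: K1/α12 = 842/1.46 = 577 < K2 = 722; K2/α21 = 722/1.71 = 422 < K1 = 842.
Since both are reversed, neither can invade when rare; the interior point is a saddle.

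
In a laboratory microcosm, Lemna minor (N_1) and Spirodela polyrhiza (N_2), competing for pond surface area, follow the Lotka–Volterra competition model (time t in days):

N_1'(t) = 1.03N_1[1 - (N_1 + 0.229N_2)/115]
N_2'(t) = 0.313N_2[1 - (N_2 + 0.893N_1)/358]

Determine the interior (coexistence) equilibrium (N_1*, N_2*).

N_1* ≈ 41.5, N_2* ≈ 321

Setting both brackets to zero gives the nullclines N_1 + 0.229N_2 = 115 and 0.893N_1 + N_2 = 358.
Substituting N_2 = 358 - 0.893N_1 into the first: N_1(1 - 0.229·0.893) = 115 - 0.229·358.
So N_1* = 33/0.796 = 41.5, and then N_2* = 358 - 0.893·41.5 = 321.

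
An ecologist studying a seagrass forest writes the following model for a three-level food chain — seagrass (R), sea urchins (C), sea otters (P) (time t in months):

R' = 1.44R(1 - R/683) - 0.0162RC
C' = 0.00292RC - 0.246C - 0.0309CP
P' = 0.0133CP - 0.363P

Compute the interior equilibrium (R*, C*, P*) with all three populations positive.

R* ≈ 473, C* ≈ 27.3, P* ≈ 36.8

From dP/dt = 0: 0.0133C* = 0.363, so C* = 27.3.
From dR/dt = 0: 1.44(1 - R*/683) = 0.0162·27.3, giving R* = 683·(1 - 0.307) = 473.
From dC/dt = 0: 0.00292·473 - 0.246 = 0.0309P*, so P* = 1.14/0.0309 = 36.8.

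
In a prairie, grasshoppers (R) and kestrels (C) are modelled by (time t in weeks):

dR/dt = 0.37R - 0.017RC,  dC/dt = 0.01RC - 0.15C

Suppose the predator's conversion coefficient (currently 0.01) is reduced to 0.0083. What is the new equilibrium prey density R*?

R* ≈ 18.1

At the interior fixed point, setting dC/dt = 0 with C > 0 fixes R* = (predator death rate)/(RC coefficient) — independent of the other coefficients.
With the change, R* = 0.15/0.0083 = 18.1; it rises from 15.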